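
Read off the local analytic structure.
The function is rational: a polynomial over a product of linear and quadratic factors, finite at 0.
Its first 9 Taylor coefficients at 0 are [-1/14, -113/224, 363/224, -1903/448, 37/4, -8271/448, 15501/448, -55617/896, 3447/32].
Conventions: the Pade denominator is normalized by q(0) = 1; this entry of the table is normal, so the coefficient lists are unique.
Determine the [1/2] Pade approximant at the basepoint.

Taylor coefficients needed (read off): a_0 = -1/14, a_1 = -113/224, a_2 = 363/224, a_3 = -1903/448.
Write the denominator as Q(λ) = 1 + q1*λ + q2*λ^2. Requiring Q*f - P = O(λ^4) with deg P <= 1 kills the coefficients of λ^2..λ^3 in Q*f:
  λ^2: a_2 + q1*a_1 + q2*a_0 = 0, i.e. 363/224 + (-113/224)*q1 + (-1/14)*q2 = 0.
  λ^3: a_3 + q1*a_2 + q2*a_1 = 0, i.e. -1903/448 + (363/224)*q1 + (-113/224)*q2 = 0.
Solving this linear system: q1 = 56243/18577, q2 = 48499/37154.
The numerator is Q*f truncated at degree 1: P0 = a_0 = -1/14; P1 = a_1 + q1*a_0 = -2999089/4161248.

The Pade approximant has numerator coefficients [-1/14, -2999089/4161248]; denominator coefficients [1, 56243/18577, 48499/37154].


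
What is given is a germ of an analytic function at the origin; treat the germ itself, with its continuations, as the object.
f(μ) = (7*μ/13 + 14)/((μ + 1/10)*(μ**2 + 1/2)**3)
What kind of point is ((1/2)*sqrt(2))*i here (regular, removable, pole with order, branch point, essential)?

The point is a pole of order 3.

The denominator factor μ**2 + 1/2 vanishes at ((1/2)*sqrt(2))*i and appears to the power 3; the numerator there equals (14) + ((7/26)*sqrt(2))*i, nonzero, and no other factor vanishes.
Hence a pole whose order is the multiplicity, 3.


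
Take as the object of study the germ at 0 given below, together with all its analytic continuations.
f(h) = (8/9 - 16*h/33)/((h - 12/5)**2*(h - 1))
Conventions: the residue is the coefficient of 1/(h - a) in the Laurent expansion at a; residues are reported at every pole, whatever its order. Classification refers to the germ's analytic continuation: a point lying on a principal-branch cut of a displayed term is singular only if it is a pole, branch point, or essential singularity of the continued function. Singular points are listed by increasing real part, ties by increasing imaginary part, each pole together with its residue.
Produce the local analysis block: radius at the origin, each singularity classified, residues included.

Denominator factor (h - 12/5)^2: pole of order 2 at 12/5, modulus 12/5.
Denominator factor (h - 1): pole of order 1 at 1, modulus 1.
The radius of convergence is the smallest modulus among the singular points: 1.
At the order-1 pole 1 set g(h) = (h - (1))*f(h) = (8/9 - 16*h/33)/(h - 12/5)**2.
Simple pole: residue = g(a) at a = 1, which is 1000/4851.
At the order-2 pole 12/5 set g(h) = (h - (12/5))^2*f(h) = (8/9 - 16*h/33)/(h - 1).
Order-2 pole: residue = g'(a); g'(12/5) = -1000/4851, so the residue is -1000/4851.
List the singular points by increasing real part (a conjugate pair: the negative imaginary part first).

Radius of convergence at 0: 1.
At 1: a pole of order 1; residue 1000/4851.
At 12/5: a pole of order 2; residue -1000/4851.


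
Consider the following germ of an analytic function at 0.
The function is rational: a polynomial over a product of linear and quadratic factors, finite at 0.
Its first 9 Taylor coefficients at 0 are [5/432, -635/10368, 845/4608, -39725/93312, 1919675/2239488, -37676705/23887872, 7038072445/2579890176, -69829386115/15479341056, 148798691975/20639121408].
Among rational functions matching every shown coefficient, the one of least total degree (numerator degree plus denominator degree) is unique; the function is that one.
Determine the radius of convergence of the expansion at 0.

The radius of convergence is 4/5.

No rational of total degree below 7 reproduces all 9 coefficients; solving the [1/6] Pade equations on them gives f(ξ) = (32/25 - 4*ξ/3)/((ξ + 4/5)**3*(ξ + 6)**3), whose expansion matches every shown term.
Denominator factor (ξ + 4/5)^3: pole of order 3 at -4/5, modulus 4/5.
Denominator factor (ξ + 6)^3: pole of order 3 at -6, modulus 6.
The radius of convergence is the smallest modulus among the singular points: 4/5.


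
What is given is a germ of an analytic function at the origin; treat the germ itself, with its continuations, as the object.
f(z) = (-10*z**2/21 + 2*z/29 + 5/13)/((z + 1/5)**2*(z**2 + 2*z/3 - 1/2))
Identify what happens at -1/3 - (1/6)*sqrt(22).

The point is a pole of order 1.

The denominator factor z**2 + 2*z/3 - 1/2 vanishes at -1/3 - (1/6)*sqrt(22) and appears to the power 1; the numerator there equals 1262/71253 - (353/5481)*sqrt(22), nonzero, and no other factor vanishes.
Hence a pole whose order is the multiplicity, 1.


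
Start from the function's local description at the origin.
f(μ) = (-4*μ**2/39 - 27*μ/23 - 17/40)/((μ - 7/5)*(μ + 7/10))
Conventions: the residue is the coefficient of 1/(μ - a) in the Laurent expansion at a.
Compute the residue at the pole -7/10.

The residue is -62159/376740.

At the order-1 pole -7/10 set g(μ) = (μ - (-7/10))*f(μ) = (-4*μ**2/39 - 27*μ/23 - 17/40)/(μ - 7/5).
Simple pole: residue = g(a) at a = -7/10, which is -62159/376740.


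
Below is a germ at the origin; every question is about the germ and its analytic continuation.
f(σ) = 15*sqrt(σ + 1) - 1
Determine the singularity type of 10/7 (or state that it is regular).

There is no denominator, hence no pole anywhere.
Branch term sqrt(1 - σ/(-1)): argument at 10/7 is 17/7, nonzero, so 10/7 is not its branch point (a point on a principal cut is still regular for the continued germ).
So the germ continues analytically to 10/7.

The point is a regular point.


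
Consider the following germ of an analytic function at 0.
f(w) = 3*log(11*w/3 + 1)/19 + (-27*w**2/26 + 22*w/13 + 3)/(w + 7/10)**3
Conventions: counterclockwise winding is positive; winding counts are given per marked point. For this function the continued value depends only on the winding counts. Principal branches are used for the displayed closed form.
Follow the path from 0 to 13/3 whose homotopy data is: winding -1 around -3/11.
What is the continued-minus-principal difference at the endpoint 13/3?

Continued minus principal equals -(6/19)*pi*i.

The rational part is single-valued and drops out of the difference; each branch term changes only by its own monodromy.
(3/19)*log(1 - w/(-3/11)): each positive loop around -3/11 adds 2*pi*i to the log, so winding -1 contributes (3/19)*(-1)*2*pi*i = -(6/19)*pi*i.
Summing the contributions at w = 13/3 gives -(6/19)*pi*i.


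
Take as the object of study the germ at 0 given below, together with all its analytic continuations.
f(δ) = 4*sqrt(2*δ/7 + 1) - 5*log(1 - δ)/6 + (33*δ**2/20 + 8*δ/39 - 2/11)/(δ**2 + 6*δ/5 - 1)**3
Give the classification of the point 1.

The term (-5/6)*log(1 - δ/(1)) has argument 1 - 1/(1) = 0 at 1: a logarithmic (infinitely-sheeted) branch point; the remaining terms are analytic or single-valued there.

The point is a logarithmic branch point.


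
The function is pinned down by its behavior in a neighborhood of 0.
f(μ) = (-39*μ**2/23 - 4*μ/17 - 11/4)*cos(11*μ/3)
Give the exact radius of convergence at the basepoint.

The factor cos(11*μ/3) is entire and contributes no finite singular point.
The polynomial part has no poles.
No finite singular points: the Taylor series at 0 converges everywhere.

The radius of convergence is infinite.


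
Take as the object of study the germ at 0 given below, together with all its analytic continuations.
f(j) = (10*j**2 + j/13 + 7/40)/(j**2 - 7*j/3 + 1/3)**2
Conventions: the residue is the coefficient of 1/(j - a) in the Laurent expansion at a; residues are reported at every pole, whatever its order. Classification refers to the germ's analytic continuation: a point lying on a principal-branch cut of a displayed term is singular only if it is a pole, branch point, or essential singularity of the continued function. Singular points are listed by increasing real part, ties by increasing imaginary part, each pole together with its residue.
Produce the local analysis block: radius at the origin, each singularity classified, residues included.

Denominator factor (j**2 - 7*j/3 + 1/3)^2: discriminant 37/9, real irrational roots 7/6 + (1/6)*sqrt(37) and 7/6 - (1/6)*sqrt(37); poles of order 2, moduli 7/6 + (1/6)*sqrt(37) and 7/6 - (1/6)*sqrt(37).
The radius of convergence is the smallest modulus among the singular points: 7/6 - (1/6)*sqrt(37).
The factor j**2 - 7*j/3 + 1/3 splits as (j - a)(j - a') with a = 7/6 - (1/6)*sqrt(37), a' = 7/6 + (1/6)*sqrt(37). At the order-2 pole a set g(j) = (j - a)^2*f(j) = [10*j**2 + j/13 + 7/40] / (j - a')^2.
Order-2 pole: residue = g'(a); g'(7/6 - (1/6)*sqrt(37)) = (50517/355940)*sqrt(37), so the residue is (50517/355940)*sqrt(37).
The factor j**2 - 7*j/3 + 1/3 splits as (j - a)(j - a') with a = 7/6 + (1/6)*sqrt(37), a' = 7/6 - (1/6)*sqrt(37). At the order-2 pole a set g(j) = (j - a)^2*f(j) = [10*j**2 + j/13 + 7/40] / (j - a')^2.
Order-2 pole: residue = g'(a); g'(7/6 + (1/6)*sqrt(37)) = -(50517/355940)*sqrt(37), so the residue is -(50517/355940)*sqrt(37).
List the singular points by increasing real part (a conjugate pair: the negative imaginary part first).

Radius of convergence at 0: 7/6 - (1/6)*sqrt(37).
At 7/6 - (1/6)*sqrt(37): a pole of order 2; residue (50517/355940)*sqrt(37).
At 7/6 + (1/6)*sqrt(37): a pole of order 2; residue -(50517/355940)*sqrt(37).


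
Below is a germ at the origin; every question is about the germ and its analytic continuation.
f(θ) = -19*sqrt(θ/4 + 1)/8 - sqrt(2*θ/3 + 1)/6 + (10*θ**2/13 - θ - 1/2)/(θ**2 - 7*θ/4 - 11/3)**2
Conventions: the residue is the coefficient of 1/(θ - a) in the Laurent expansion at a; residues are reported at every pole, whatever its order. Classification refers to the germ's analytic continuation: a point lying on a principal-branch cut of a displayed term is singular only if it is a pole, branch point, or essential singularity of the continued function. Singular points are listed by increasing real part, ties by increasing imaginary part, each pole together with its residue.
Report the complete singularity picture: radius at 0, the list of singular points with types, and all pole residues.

Denominator factor (θ**2 - 7*θ/4 - 11/3)^2: discriminant 851/48, real irrational roots 7/8 + (1/24)*sqrt(2553) and 7/8 - (1/24)*sqrt(2553); poles of order 2, moduli 7/8 + (1/24)*sqrt(2553) and -7/8 + (1/24)*sqrt(2553).
Branch term (-1/6)*sqrt(1 - θ/(-3/2)): its argument vanishes at θ = -3/2, a square-root branch point, modulus 3/2.
Branch term (-19/8)*sqrt(1 - θ/(-4)): its argument vanishes at θ = -4, a square-root branch point, modulus 4.
The radius of convergence is the smallest modulus among the singular points: -7/8 + (1/24)*sqrt(2553).
The branch terms are analytic at 7/8 - (1/24)*sqrt(2553) and contribute nothing to the residue; only the rational part matters.
The factor θ**2 - 7*θ/4 - 11/3 splits as (θ - a)(θ - a') with a = 7/8 - (1/24)*sqrt(2553), a' = 7/8 + (1/24)*sqrt(2553). At the order-2 pole a set g(θ) = (θ - a)^2*(rational part) = [10*θ**2/13 - θ - 1/2] / (θ - a')^2.
Order-2 pole: residue = g'(a); g'(7/8 - (1/24)*sqrt(2553)) = -(20944/9414613)*sqrt(2553), so the residue is -(20944/9414613)*sqrt(2553).
The branch terms are analytic at 7/8 + (1/24)*sqrt(2553) and contribute nothing to the residue; only the rational part matters.
The factor θ**2 - 7*θ/4 - 11/3 splits as (θ - a)(θ - a') with a = 7/8 + (1/24)*sqrt(2553), a' = 7/8 - (1/24)*sqrt(2553). At the order-2 pole a set g(θ) = (θ - a)^2*(rational part) = [10*θ**2/13 - θ - 1/2] / (θ - a')^2.
Order-2 pole: residue = g'(a); g'(7/8 + (1/24)*sqrt(2553)) = (20944/9414613)*sqrt(2553), so the residue is (20944/9414613)*sqrt(2553).
List the singular points by increasing real part (a conjugate pair: the negative imaginary part first).

Radius of convergence at 0: -7/8 + (1/24)*sqrt(2553).
At -4: an algebraic (square-root) branch point.
At -3/2: an algebraic (square-root) branch point.
At 7/8 - (1/24)*sqrt(2553): a pole of order 2; residue -(20944/9414613)*sqrt(2553).
At 7/8 + (1/24)*sqrt(2553): a pole of order 2; residue (20944/9414613)*sqrt(2553).


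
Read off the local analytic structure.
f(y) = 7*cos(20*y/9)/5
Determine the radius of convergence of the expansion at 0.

The radius of convergence is infinite.

The factor cos(20*y/9) is entire and contributes no finite singular point.
The polynomial part has no poles.
No finite singular points: the Taylor series at 0 converges everywhere.


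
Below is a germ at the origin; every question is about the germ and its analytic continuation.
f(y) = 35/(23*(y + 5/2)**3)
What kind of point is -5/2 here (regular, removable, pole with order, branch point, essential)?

The denominator factor y + 5/2 vanishes at -5/2 and appears to the power 3; the numerator there equals 35/23, nonzero, and no other factor vanishes.
Hence a pole whose order is the multiplicity, 3.

The point is a pole of order 3.


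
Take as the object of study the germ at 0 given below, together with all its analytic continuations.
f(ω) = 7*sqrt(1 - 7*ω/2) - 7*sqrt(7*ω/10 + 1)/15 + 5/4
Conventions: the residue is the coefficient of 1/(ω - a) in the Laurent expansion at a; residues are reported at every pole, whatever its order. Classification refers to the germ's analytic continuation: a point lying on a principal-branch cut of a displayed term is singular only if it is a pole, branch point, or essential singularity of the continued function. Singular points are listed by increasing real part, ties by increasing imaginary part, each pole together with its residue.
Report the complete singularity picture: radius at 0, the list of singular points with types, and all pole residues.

Branch term (7)*sqrt(1 - ω/(2/7)): its argument vanishes at ω = 2/7, a square-root branch point, modulus 2/7.
Branch term (-7/15)*sqrt(1 - ω/(-10/7)): its argument vanishes at ω = -10/7, a square-root branch point, modulus 10/7.
The radius of convergence is the smallest modulus among the singular points: 2/7.
List the singular points by increasing real part (a conjugate pair: the negative imaginary part first).

Radius of convergence at 0: 2/7.
At -10/7: an algebraic (square-root) branch point.
At 2/7: an algebraic (square-root) branch point.


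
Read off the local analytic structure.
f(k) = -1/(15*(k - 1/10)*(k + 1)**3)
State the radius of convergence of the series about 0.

The radius of convergence is 1/10.

Denominator factor (k - 1/10): pole of order 1 at 1/10, modulus 1/10.
Denominator factor (k + 1)^3: pole of order 3 at -1, modulus 1.
The radius of convergence is the smallest modulus among the singular points: 1/10.


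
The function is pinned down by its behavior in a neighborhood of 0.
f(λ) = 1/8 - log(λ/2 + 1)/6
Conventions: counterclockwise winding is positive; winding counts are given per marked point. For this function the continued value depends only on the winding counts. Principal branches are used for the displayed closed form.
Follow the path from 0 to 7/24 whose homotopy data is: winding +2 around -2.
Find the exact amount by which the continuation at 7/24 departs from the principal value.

The rational part is single-valued and drops out of the difference; each branch term changes only by its own monodromy.
(-1/6)*log(1 - λ/(-2)): each positive loop around -2 adds 2*pi*i to the log, so winding +2 contributes (-1/6)*(2)*2*pi*i = -(2/3)*pi*i.
Summing the contributions at λ = 7/24 gives -(2/3)*pi*i.

Continued minus principal equals -(2/3)*pi*i.


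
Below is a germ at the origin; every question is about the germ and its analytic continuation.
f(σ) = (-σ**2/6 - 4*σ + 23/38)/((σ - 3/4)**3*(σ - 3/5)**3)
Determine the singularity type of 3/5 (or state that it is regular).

The point is a pole of order 3.

The denominator factor σ - 3/5 vanishes at 3/5 and appears to the power 3; the numerator there equals -881/475, nonzero, and no other factor vanishes.
Hence a pole whose order is the multiplicity, 3.


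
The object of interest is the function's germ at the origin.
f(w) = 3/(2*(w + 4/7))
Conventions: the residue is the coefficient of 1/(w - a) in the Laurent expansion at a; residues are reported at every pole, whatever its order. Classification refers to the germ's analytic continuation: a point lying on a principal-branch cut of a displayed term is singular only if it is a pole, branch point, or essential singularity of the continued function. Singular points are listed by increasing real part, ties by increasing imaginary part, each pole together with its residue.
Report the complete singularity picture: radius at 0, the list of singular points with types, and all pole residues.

Denominator factor (w + 4/7): pole of order 1 at -4/7, modulus 4/7.
The radius of convergence is the smallest modulus among the singular points: 4/7.
At the order-1 pole -4/7 set g(w) = (w - (-4/7))*f(w) = 3/2.
Simple pole: residue = g(a) at a = -4/7, which is 3/2.

Radius of convergence at 0: 4/7.
At -4/7: a pole of order 1; residue 3/2.


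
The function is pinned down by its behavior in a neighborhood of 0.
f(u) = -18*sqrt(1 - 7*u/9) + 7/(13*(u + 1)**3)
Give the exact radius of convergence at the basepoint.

Denominator factor (u + 1)^3: pole of order 3 at -1, modulus 1.
Branch term (-18)*sqrt(1 - u/(9/7)): its argument vanishes at u = 9/7, a square-root branch point, modulus 9/7.
The radius of convergence is the smallest modulus among the singular points: 1.

The radius of convergence is 1.


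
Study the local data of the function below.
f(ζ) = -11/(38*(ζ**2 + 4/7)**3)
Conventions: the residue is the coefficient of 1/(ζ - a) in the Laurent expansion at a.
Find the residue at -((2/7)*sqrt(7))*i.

The residue is -((1617/19456)*sqrt(7))*i.

The factor ζ**2 + 4/7 splits as (ζ - a)(ζ - a') with a = -((2/7)*sqrt(7))*i, a' = ((2/7)*sqrt(7))*i. At the order-3 pole a set g(ζ) = (ζ - a)^3*f(ζ) = [-11/38] / (ζ - a')^3.
Order-3 pole: residue = g''(a)/2; g''(-((2/7)*sqrt(7))*i) = -((1617/9728)*sqrt(7))*i, so the residue is -((1617/19456)*sqrt(7))*i.


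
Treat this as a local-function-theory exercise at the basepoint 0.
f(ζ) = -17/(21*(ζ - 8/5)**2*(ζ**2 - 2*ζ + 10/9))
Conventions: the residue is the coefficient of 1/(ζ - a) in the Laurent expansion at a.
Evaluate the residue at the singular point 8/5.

The residue is 172125/39326.

At the order-2 pole 8/5 set g(ζ) = (ζ - (8/5))^2*f(ζ) = -17/(21*(ζ**2 - 2*ζ + 10/9)).
Order-2 pole: residue = g'(a); g'(8/5) = 172125/39326, so the residue is 172125/39326.


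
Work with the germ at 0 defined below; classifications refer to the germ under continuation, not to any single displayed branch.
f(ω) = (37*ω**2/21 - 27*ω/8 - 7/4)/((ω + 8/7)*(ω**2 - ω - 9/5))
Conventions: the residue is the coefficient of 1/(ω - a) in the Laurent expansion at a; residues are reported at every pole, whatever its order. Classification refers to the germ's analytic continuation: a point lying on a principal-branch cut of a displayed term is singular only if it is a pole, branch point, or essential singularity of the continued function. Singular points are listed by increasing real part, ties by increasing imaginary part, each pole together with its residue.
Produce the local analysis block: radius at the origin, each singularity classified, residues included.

Radius of convergence at 0: -1/2 + (1/10)*sqrt(205).
At -8/7: a pole of order 1; residue 90725/13356.
At 1/2 - (1/10)*sqrt(205): a pole of order 1; residue -9599/3816 - (3173/19557)*sqrt(205).
At 1/2 + (1/10)*sqrt(205): a pole of order 1; residue -9599/3816 + (3173/19557)*sqrt(205).

Denominator factor (ω**2 - ω - 9/5): discriminant 41/5, real irrational roots 1/2 + (1/10)*sqrt(205) and 1/2 - (1/10)*sqrt(205); poles of order 1, moduli 1/2 + (1/10)*sqrt(205) and -1/2 + (1/10)*sqrt(205).
Denominator factor (ω + 8/7): pole of order 1 at -8/7, modulus 8/7.
The radius of convergence is the smallest modulus among the singular points: -1/2 + (1/10)*sqrt(205).
At the order-1 pole -8/7 set g(ω) = (ω - (-8/7))*f(ω) = (37*ω**2/21 - 27*ω/8 - 7/4)/(ω**2 - ω - 9/5).
Simple pole: residue = g(a) at a = -8/7, which is 90725/13356.
The factor ω**2 - ω - 9/5 splits as (ω - a)(ω - a') with a = 1/2 - (1/10)*sqrt(205), a' = 1/2 + (1/10)*sqrt(205). At the order-1 pole a set g(ω) = (ω - a)*f(ω) = [(37*ω**2/21 - 27*ω/8 - 7/4)/(ω + 8/7)] / (ω - a').
Simple pole: residue = g(a) at a = 1/2 - (1/10)*sqrt(205), which is -9599/3816 - (3173/19557)*sqrt(205).
The factor ω**2 - ω - 9/5 splits as (ω - a)(ω - a') with a = 1/2 + (1/10)*sqrt(205), a' = 1/2 - (1/10)*sqrt(205). At the order-1 pole a set g(ω) = (ω - a)*f(ω) = [(37*ω**2/21 - 27*ω/8 - 7/4)/(ω + 8/7)] / (ω - a').
Simple pole: residue = g(a) at a = 1/2 + (1/10)*sqrt(205), which is -9599/3816 + (3173/19557)*sqrt(205).
List the singular points by increasing real part (a conjugate pair: the negative imaginary part first).


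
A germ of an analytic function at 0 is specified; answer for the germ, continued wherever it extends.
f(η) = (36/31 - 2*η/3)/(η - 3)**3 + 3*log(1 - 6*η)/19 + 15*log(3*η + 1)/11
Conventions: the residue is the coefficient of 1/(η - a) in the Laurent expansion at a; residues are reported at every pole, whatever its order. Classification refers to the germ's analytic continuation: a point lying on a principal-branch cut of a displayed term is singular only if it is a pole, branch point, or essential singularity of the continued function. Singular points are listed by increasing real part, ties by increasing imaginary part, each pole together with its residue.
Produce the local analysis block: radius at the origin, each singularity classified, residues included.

Radius of convergence at 0: 1/6.
At -1/3: a logarithmic branch point.
At 1/6: a logarithmic branch point.
At 3: a pole of order 3; residue 0.

Denominator factor (η - 3)^3: pole of order 3 at 3, modulus 3.
Branch term (15/11)*log(1 - η/(-1/3)): its argument vanishes at η = -1/3, a logarithmic branch point, modulus 1/3.
Branch term (3/19)*log(1 - η/(1/6)): its argument vanishes at η = 1/6, a logarithmic branch point, modulus 1/6.
The radius of convergence is the smallest modulus among the singular points: 1/6.
The branch terms are analytic at 3 and contribute nothing to the residue; only the rational part matters.
At the order-3 pole 3 set g(η) = (η - (3))^3*(rational part) = 36/31 - 2*η/3.
Order-3 pole: residue = g''(a)/2; g''(3) = 0, so the residue is 0.
List the singular points by increasing real part (a conjugate pair: the negative imaginary part first).


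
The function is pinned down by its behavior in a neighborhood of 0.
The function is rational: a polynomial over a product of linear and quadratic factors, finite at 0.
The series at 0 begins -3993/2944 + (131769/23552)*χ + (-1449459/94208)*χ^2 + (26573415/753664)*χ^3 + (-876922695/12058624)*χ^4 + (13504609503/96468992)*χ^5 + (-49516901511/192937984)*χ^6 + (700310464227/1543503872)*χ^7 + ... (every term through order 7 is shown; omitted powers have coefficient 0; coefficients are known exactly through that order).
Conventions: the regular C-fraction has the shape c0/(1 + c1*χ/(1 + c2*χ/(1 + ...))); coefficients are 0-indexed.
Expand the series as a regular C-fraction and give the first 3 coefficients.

Taylor coefficients (read off): a_0 = -3993/2944, a_1 = 131769/23552, a_2 = -1449459/94208.
c0 = a_0 = -3993/2944. Peel one level at a time: if S = 1 + c*χ/S' with S'(0) = 1, then c is the χ-coefficient of S and S' = c*χ/(S - 1).
S_1 = c0/f = 1 + (33/8)*χ + (363/64)*χ^2 + ...; c1 = 33/8.
S_2 = c1*χ/(S_1 - 1) = 1 + (-11/8)*χ + ...; c2 = -11/8.

The regular C-fraction coefficients are [-3993/2944, 33/8, -11/8].


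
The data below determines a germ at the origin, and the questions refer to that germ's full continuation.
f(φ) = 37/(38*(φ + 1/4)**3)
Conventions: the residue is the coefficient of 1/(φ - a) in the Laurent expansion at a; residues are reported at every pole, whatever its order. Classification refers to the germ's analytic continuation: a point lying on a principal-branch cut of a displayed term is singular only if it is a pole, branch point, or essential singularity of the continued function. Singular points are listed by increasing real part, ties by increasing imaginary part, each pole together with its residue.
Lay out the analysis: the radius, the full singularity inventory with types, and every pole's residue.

Denominator factor (φ + 1/4)^3: pole of order 3 at -1/4, modulus 1/4.
The radius of convergence is the smallest modulus among the singular points: 1/4.
At the order-3 pole -1/4 set g(φ) = (φ - (-1/4))^3*f(φ) = 37/38.
Order-3 pole: residue = g''(a)/2; g''(-1/4) = 0, so the residue is 0.

Radius of convergence at 0: 1/4.
At -1/4: a pole of order 3; residue 0.


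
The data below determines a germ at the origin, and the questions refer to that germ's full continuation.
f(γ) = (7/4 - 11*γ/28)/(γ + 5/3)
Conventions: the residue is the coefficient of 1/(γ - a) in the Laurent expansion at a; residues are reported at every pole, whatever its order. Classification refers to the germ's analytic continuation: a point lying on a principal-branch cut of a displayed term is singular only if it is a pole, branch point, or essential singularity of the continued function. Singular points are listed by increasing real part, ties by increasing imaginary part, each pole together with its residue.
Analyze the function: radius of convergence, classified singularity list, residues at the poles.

Denominator factor (γ + 5/3): pole of order 1 at -5/3, modulus 5/3.
The radius of convergence is the smallest modulus among the singular points: 5/3.
At the order-1 pole -5/3 set g(γ) = (γ - (-5/3))*f(γ) = 7/4 - 11*γ/28.
Simple pole: residue = g(a) at a = -5/3, which is 101/42.

Radius of convergence at 0: 5/3.
At -5/3: a pole of order 1; residue 101/42.


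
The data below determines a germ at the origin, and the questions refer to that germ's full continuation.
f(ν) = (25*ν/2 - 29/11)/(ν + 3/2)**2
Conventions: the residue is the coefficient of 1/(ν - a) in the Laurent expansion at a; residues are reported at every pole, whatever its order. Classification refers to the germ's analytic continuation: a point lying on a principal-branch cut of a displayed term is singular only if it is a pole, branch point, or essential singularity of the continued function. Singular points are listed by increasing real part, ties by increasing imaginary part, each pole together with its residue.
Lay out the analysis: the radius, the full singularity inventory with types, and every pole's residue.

Denominator factor (ν + 3/2)^2: pole of order 2 at -3/2, modulus 3/2.
The radius of convergence is the smallest modulus among the singular points: 3/2.
At the order-2 pole -3/2 set g(ν) = (ν - (-3/2))^2*f(ν) = 25*ν/2 - 29/11.
Order-2 pole: residue = g'(a); g'(-3/2) = 25/2, so the residue is 25/2.

Radius of convergence at 0: 3/2.
At -3/2: a pole of order 2; residue 25/2.


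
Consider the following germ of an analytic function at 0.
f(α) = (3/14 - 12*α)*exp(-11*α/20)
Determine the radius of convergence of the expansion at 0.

The radius of convergence is infinite.

The factor exp(-11*α/20) is entire and contributes no finite singular point.
The polynomial part has no poles.
No finite singular points: the Taylor series at 0 converges everywhere.


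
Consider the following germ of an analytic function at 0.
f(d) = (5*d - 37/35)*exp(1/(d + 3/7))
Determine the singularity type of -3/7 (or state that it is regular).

The point is an essential singularity.

The exponent 1/(d - (-3/7)) has a pole at -3/7, so exp(1/(d - (-3/7))) takes every nonzero value near it: an essential singularity (not a pole of any order).


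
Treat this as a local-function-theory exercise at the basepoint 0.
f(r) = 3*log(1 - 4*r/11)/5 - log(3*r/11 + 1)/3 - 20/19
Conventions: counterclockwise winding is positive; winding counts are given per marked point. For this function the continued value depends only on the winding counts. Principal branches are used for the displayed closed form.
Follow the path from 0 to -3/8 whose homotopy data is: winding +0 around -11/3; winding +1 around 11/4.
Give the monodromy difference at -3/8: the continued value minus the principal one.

Continued minus principal equals (6/5)*pi*i.

The rational part is single-valued and drops out of the difference; each branch term changes only by its own monodromy.
(-1/3)*log(1 - r/(-11/3)): winding 0 around -11/3, so this term returns to its principal value, contribution 0.
(3/5)*log(1 - r/(11/4)): each positive loop around 11/4 adds 2*pi*i to the log, so winding +1 contributes (3/5)*(1)*2*pi*i = (6/5)*pi*i.
Summing the contributions at r = -3/8 gives (6/5)*pi*i.


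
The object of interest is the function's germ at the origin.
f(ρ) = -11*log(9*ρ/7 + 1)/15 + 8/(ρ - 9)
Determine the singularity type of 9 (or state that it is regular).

The point is a pole of order 1.

The denominator factor ρ - 9 vanishes at 9 and appears to the power 1; the numerator there equals 8, nonzero, and no other factor vanishes.
The branch terms are analytic at this point.
Hence a pole whose order is the multiplicity, 1.


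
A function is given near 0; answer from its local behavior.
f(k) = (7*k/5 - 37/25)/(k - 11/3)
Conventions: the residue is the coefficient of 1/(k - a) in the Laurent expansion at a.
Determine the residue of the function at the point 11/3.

The residue is 274/75.

At the order-1 pole 11/3 set g(k) = (k - (11/3))*f(k) = 7*k/5 - 37/25.
Simple pole: residue = g(a) at a = 11/3, which is 274/75.


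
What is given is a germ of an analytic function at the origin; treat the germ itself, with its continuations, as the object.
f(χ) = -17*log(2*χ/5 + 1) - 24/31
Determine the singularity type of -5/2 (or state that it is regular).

The point is a logarithmic branch point.

The term (-17)*log(1 - χ/(-5/2)) has argument 1 - -5/2/(-5/2) = 0 at -5/2: a logarithmic (infinitely-sheeted) branch point; the remaining terms are analytic or single-valued there.


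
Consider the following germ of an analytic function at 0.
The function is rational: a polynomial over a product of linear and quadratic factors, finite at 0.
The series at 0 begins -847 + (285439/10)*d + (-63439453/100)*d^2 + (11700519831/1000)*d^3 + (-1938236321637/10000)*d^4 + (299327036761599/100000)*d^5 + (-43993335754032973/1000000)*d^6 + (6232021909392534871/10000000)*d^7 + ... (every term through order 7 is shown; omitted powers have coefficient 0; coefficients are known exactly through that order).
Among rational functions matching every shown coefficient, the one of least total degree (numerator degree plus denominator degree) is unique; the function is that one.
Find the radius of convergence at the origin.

No rational of total degree below 5 reproduces all 8 coefficients; solving the [0/5] Pade equations on them gives f(d) = -35/(33*(d + 1/11)**3*(d**2 + 7*d/6 + 5/3)), whose expansion matches every shown term.
Denominator factor (d + 1/11)^3: pole of order 3 at -1/11, modulus 1/11.
Denominator factor (d**2 + 7*d/6 + 5/3): discriminant -191/36, complex-conjugate roots (-7/12) + ((1/12)*sqrt(191))*i and (-7/12) - ((1/12)*sqrt(191))*i; poles of order 1, moduli (1/3)*sqrt(15) and (1/3)*sqrt(15).
The radius of convergence is the smallest modulus among the singular points: 1/11.

The radius of convergence is 1/11.


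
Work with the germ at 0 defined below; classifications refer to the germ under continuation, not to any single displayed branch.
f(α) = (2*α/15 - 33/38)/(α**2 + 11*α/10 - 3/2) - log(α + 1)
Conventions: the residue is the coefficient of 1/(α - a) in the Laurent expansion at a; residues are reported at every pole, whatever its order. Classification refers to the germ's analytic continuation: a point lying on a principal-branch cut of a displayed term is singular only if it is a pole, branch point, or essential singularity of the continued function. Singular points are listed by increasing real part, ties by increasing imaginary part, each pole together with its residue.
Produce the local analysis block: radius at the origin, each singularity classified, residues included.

Radius of convergence at 0: -11/20 + (1/20)*sqrt(721).
At -11/20 - (1/20)*sqrt(721): a pole of order 1; residue 1/15 + (2684/205485)*sqrt(721).
At -1: a logarithmic branch point.
At -11/20 + (1/20)*sqrt(721): a pole of order 1; residue 1/15 - (2684/205485)*sqrt(721).

Denominator factor (α**2 + 11*α/10 - 3/2): discriminant 721/100, real irrational roots -11/20 + (1/20)*sqrt(721) and -11/20 - (1/20)*sqrt(721); poles of order 1, moduli -11/20 + (1/20)*sqrt(721) and 11/20 + (1/20)*sqrt(721).
Branch term (-1)*log(1 - α/(-1)): its argument vanishes at α = -1, a logarithmic branch point, modulus 1.
The radius of convergence is the smallest modulus among the singular points: -11/20 + (1/20)*sqrt(721).
The branch term is analytic at -11/20 - (1/20)*sqrt(721) and contributes nothing to the residue; only the rational part matters.
The factor α**2 + 11*α/10 - 3/2 splits as (α - a)(α - a') with a = -11/20 - (1/20)*sqrt(721), a' = -11/20 + (1/20)*sqrt(721). At the order-1 pole a set g(α) = (α - a)*(rational part) = [2*α/15 - 33/38] / (α - a').
Simple pole: residue = g(a) at a = -11/20 - (1/20)*sqrt(721), which is 1/15 + (2684/205485)*sqrt(721).
The branch term is analytic at -11/20 + (1/20)*sqrt(721) and contributes nothing to the residue; only the rational part matters.
The factor α**2 + 11*α/10 - 3/2 splits as (α - a)(α - a') with a = -11/20 + (1/20)*sqrt(721), a' = -11/20 - (1/20)*sqrt(721). At the order-1 pole a set g(α) = (α - a)*(rational part) = [2*α/15 - 33/38] / (α - a').
Simple pole: residue = g(a) at a = -11/20 + (1/20)*sqrt(721), which is 1/15 - (2684/205485)*sqrt(721).
List the singular points by increasing real part (a conjugate pair: the negative imaginary part first).


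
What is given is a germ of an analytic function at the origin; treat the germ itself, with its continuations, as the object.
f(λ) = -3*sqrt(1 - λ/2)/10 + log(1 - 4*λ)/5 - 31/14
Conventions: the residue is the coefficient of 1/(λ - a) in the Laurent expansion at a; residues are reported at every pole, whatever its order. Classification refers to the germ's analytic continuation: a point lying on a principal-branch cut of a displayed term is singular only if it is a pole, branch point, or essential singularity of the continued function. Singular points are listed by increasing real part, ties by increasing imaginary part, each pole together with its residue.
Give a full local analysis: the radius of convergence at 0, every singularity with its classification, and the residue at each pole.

Branch term (1/5)*log(1 - λ/(1/4)): its argument vanishes at λ = 1/4, a logarithmic branch point, modulus 1/4.
Branch term (-3/10)*sqrt(1 - λ/(2)): its argument vanishes at λ = 2, a square-root branch point, modulus 2.
The radius of convergence is the smallest modulus among the singular points: 1/4.
List the singular points by increasing real part (a conjugate pair: the negative imaginary part first).

Radius of convergence at 0: 1/4.
At 1/4: a logarithmic branch point.
At 2: an algebraic (square-root) branch point.


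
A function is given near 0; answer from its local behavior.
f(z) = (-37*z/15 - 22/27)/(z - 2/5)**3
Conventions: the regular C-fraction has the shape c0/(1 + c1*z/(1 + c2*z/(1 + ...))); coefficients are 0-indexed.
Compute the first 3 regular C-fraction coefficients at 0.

The regular C-fraction coefficients are [1375/108, -579/55, 204163/42460].

Taylor coefficients (expand at 0): a_0 = 1375/108, a_1 = 4825/36, a_2 = 110375/144.
c0 = a_0 = 1375/108. Peel one level at a time: if S = 1 + c*z/S' with S'(0) = 1, then c is the z-coefficient of S and S' = c*z/(S - 1).
S_1 = c0/f = 1 + (-579/55)*z + (612489/12100)*z^2 + ...; c1 = -579/55.
S_2 = c1*z/(S_1 - 1) = 1 + (204163/42460)*z + ...; c2 = 204163/42460.


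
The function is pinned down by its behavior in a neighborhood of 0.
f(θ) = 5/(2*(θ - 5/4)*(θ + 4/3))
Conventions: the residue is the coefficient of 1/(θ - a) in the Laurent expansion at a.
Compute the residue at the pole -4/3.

The residue is -30/31.

At the order-1 pole -4/3 set g(θ) = (θ - (-4/3))*f(θ) = 5/(2*(θ - 5/4)).
Simple pole: residue = g(a) at a = -4/3, which is -30/31.


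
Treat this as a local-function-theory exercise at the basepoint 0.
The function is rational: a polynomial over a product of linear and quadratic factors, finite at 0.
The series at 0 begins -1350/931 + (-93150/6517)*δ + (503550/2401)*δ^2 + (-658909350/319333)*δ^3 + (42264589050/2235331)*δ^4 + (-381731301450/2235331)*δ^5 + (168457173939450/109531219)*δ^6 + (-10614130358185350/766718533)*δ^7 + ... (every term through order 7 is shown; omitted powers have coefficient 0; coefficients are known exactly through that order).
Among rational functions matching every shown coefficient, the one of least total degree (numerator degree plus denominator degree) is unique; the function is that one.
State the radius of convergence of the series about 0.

No rational of total degree below 4 reproduces all 8 coefficients; solving the [1/3] Pade equations on them gives f(δ) = (-12*δ/7 - 3/38)/((δ + 1/9)*(δ + 7/10)**2), whose expansion matches every shown term.
Denominator factor (δ + 1/9): pole of order 1 at -1/9, modulus 1/9.
Denominator factor (δ + 7/10)^2: pole of order 2 at -7/10, modulus 7/10.
The radius of convergence is the smallest modulus among the singular points: 1/9.

The radius of convergence is 1/9.


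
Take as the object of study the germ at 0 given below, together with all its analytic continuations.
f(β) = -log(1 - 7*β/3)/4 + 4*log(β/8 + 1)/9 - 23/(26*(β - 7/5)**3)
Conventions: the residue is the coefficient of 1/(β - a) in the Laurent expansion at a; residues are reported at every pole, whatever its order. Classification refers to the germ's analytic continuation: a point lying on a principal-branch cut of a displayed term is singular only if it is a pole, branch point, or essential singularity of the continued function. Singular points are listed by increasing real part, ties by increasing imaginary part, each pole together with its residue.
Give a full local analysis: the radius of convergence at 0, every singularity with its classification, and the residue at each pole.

Radius of convergence at 0: 3/7.
At -8: a logarithmic branch point.
At 3/7: a logarithmic branch point.
At 7/5: a pole of order 3; residue 0.

Denominator factor (β - 7/5)^3: pole of order 3 at 7/5, modulus 7/5.
Branch term (4/9)*log(1 - β/(-8)): its argument vanishes at β = -8, a logarithmic branch point, modulus 8.
Branch term (-1/4)*log(1 - β/(3/7)): its argument vanishes at β = 3/7, a logarithmic branch point, modulus 3/7.
The radius of convergence is the smallest modulus among the singular points: 3/7.
The branch terms are analytic at 7/5 and contribute nothing to the residue; only the rational part matters.
At the order-3 pole 7/5 set g(β) = (β - (7/5))^3*(rational part) = -23/26.
Order-3 pole: residue = g''(a)/2; g''(7/5) = 0, so the residue is 0.
List the singular points by increasing real part (a conjugate pair: the negative imaginary part first).


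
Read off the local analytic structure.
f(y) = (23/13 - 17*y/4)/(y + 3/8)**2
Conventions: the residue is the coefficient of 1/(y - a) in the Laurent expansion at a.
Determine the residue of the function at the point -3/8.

At the order-2 pole -3/8 set g(y) = (y - (-3/8))^2*f(y) = 23/13 - 17*y/4.
Order-2 pole: residue = g'(a); g'(-3/8) = -17/4, so the residue is -17/4.

The residue is -17/4.


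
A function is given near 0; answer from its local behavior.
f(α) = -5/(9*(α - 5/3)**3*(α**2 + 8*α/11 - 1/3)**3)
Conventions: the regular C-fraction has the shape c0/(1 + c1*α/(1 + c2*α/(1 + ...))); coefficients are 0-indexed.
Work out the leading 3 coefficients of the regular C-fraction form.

Taylor coefficients (expand at 0): a_0 = -81/25, a_1 = -37179/1375, a_2 = -12619719/75625.
c0 = a_0 = -81/25. Peel one level at a time: if S = 1 + c*α/S' with S'(0) = 1, then c is the α-coefficient of S and S' = c*α/(S - 1).
S_1 = c0/f = 1 + (-459/55)*α + (54882/3025)*α^2 + ...; c1 = -459/55.
S_2 = c1*α/(S_1 - 1) = 1 + (6098/2805)*α + ...; c2 = 6098/2805.

The regular C-fraction coefficients are [-81/25, -459/55, 6098/2805].
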